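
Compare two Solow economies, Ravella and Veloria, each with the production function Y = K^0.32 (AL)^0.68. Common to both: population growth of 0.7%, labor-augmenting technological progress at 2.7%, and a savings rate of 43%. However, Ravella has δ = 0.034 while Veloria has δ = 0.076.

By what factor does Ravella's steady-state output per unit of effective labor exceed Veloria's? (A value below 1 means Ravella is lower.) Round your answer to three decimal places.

y*_R / y*_V ≈ 1.254

Steady-state y* = [s/(n + g + δ)]^(α/(1−α)), so the ratio is [ (s_R/(n + g + δ)_R) / (s_V/(n + g + δ)_V) ]^0.4706.
s_R/(n + g + δ)_R = 0.43/0.068 = 6.3235; s_V/(n + g + δ)_V = 0.43/0.110 = 3.9091.
Ratio = (6.3235/3.9091)^0.4706 = 1.6176^0.4706 ≈ 1.2540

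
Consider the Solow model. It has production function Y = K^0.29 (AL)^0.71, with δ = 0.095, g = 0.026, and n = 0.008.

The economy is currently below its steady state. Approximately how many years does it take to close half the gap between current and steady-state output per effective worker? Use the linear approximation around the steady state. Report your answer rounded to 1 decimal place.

Near the steady state the convergence rate is λ = (1 − α)(n + g + δ).
λ = (1 − 0.29) × 0.129 = 0.71 × 0.129 = 0.09159
Half-life = ln 2 / λ = 0.6931 / 0.09159 ≈ 7.57 years

t_½ ≈ 7.6 years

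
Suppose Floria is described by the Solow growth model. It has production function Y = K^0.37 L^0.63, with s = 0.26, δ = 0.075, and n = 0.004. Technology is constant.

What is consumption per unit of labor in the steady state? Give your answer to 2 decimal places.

c* = 1.49

In steady state, investment equals break-even investment: s·k^α = (n + δ)·k.
Rearranging, k^(1−α) = s / (n + δ).
k^0.63 = 0.26 / (0.004 + 0.075) = 0.26 / 0.079 = 3.2911
k* = 3.2911^(1/0.63) ≈ 6.6249
y* = (k*)^α = 6.6249^0.37 ≈ 2.0130
c* = (1 − s)·y* = (1 − 0.26) × 2.0130 ≈ 1.4896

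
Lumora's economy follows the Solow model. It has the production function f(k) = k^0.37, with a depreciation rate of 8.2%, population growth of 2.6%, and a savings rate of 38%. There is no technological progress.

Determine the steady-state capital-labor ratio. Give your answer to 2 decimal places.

At the steady state, Δk = 0, so s·k^α = (n + δ)·k.
Dividing both sides by k: k^(1−α) = s / (n + δ).
k^0.63 = 0.38 / (0.026 + 0.082) = 0.38 / 0.108 = 3.5185
k* = 3.5185^(1/0.63) ≈ 7.3660

k* ≈ 7.37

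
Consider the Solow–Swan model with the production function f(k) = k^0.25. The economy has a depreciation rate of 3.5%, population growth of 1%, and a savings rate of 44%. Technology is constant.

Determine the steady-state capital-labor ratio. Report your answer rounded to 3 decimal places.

k* = 20.908

In steady state, investment equals break-even investment: s·k^α = (n + δ)·k.
Rearranging, k^(1−α) = s / (n + δ).
k^0.75 = 0.44 / (0.010 + 0.035) = 0.44 / 0.045 = 9.7778
k* = 9.7778^(1/0.75) ≈ 20.9084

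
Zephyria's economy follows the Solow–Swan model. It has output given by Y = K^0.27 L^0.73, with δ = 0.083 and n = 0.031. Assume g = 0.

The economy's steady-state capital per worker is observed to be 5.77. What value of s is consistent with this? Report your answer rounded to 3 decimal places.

s ≈ 0.410

At the steady state, Δk = 0, so s·k^α = (n + δ)·k.
So s / (n + δ) = (k*)^(1−α) = 5.77^0.73 = 3.5947.
Therefore s = 3.5947 × (n + δ) = 3.5947 × 0.114 = 0.4098.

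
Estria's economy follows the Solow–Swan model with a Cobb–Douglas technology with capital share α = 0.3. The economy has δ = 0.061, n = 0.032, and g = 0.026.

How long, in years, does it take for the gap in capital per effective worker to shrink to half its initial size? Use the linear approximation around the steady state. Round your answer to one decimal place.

Near the steady state the convergence rate is λ = (1 − α)(n + g + δ).
λ = (1 − 0.3) × 0.119 = 0.7 × 0.119 = 0.0833
Half-life = ln 2 / λ = 0.6931 / 0.0833 ≈ 8.32 years

about 8.3 years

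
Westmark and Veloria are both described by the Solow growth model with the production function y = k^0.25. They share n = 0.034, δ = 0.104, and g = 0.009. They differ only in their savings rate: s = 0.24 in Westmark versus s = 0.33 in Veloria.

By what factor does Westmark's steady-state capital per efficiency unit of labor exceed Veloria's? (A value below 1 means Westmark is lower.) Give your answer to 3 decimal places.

k*_W / k*_V ≈ 0.654

Steady-state k* = [s/(n + g + δ)]^(1/(1−α)), so the ratio is [ (s_W/(n + g + δ)_W) / (s_V/(n + g + δ)_V) ]^1.3333.
s_W/(n + g + δ)_W = 0.24/0.147 = 1.6327; s_V/(n + g + δ)_V = 0.33/0.147 = 2.2449.
Ratio = (1.6327/2.2449)^1.3333 = 0.7273^1.3333 ≈ 0.6541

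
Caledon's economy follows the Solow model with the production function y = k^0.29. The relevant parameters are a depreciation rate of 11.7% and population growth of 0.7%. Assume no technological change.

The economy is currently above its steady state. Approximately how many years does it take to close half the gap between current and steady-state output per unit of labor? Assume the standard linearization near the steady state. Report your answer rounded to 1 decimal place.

Near the steady state the convergence rate is λ = (1 − α)(n + δ).
λ = (1 − 0.29) × 0.124 = 0.71 × 0.124 = 0.08804
Half-life = ln 2 / λ = 0.6931 / 0.08804 ≈ 7.87 years

t_½ ≈ 7.9 years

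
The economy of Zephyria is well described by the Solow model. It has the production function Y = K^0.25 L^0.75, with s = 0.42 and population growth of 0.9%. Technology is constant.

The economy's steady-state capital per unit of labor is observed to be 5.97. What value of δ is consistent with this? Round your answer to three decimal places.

At the steady state, Δk = 0, so s·k^α = (n + δ)·k.
So s / (n + δ) = (k*)^(1−α) = 5.97^0.75 = 3.8193.
Therefore n + δ = s / 3.8193 = 0.42 / 3.8193 = 0.1100, so δ = 0.1100 − 0.009 = 0.1010.

δ ≈ 0.101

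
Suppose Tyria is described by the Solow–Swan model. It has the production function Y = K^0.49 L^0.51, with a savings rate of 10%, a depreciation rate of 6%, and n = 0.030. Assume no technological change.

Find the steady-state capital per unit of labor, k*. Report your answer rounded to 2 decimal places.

In steady state, investment equals break-even investment: s·k^α = (n + δ)·k.
Rearranging, k^(1−α) = s / (n + δ).
k^0.51 = 0.10 / (0.030 + 0.060) = 0.10 / 0.090 = 1.1111
k* = 1.1111^(1/0.51) ≈ 1.2295

k* = 1.23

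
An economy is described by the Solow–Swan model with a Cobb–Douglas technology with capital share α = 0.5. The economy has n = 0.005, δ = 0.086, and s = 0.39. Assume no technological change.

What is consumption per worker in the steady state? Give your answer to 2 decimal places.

In steady state, investment equals break-even investment: s·k^α = (n + δ)·k.
Dividing both sides by k: k^(1−α) = s / (n + δ).
k^0.5 = 0.39 / (0.005 + 0.086) = 0.39 / 0.091 = 4.2857
k* = 4.2857^(1/0.5) ≈ 18.3672
y* = (k*)^α = 18.3672^0.5 ≈ 4.2857
c* = (1 − s)·y* = (1 − 0.39) × 4.2857 ≈ 2.6143

c* ≈ 2.61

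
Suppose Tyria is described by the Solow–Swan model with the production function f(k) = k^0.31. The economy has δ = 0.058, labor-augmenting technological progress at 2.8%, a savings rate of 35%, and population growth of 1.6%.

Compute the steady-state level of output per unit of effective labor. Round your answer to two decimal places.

At the steady state, Δk = 0, so s·k^α = (n + g + δ)·k.
Rearranging, k^(1−α) = s / (n + g + δ).
k^0.69 = 0.35 / (0.016 + 0.028 + 0.058) = 0.35 / 0.102 = 3.4314
k* = 3.4314^(1/0.69) ≈ 5.9710
y* = (k*)^α = 5.9710^0.31 ≈ 1.7401

y* ≈ 1.74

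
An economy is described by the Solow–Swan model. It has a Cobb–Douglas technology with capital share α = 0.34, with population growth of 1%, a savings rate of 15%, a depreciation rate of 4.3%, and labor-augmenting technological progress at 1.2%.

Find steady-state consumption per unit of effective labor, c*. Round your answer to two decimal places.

Steady state requires s·f(k) = (n + g + δ)·k, i.e. s·k^α = (n + g + δ)·k.
Rearranging, k^(1−α) = s / (n + g + δ).
k^0.66 = 0.15 / (0.010 + 0.012 + 0.043) = 0.15 / 0.065 = 2.3077
k* = 2.3077^(1/0.66) ≈ 3.5504
y* = (k*)^α = 3.5504^0.34 ≈ 1.5385
c* = (1 − s)·y* = (1 − 0.15) × 1.5385 ≈ 1.3077

c* = 1.31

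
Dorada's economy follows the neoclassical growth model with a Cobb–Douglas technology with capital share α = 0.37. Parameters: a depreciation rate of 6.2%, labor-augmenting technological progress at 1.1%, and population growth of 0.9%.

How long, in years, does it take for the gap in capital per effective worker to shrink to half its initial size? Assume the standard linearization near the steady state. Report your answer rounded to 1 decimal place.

half-life ≈ 13.4 years

Near the steady state the convergence rate is λ = (1 − α)(n + g + δ).
λ = (1 − 0.37) × 0.082 = 0.63 × 0.082 = 0.05166
Half-life = ln 2 / λ = 0.6931 / 0.05166 ≈ 13.42 years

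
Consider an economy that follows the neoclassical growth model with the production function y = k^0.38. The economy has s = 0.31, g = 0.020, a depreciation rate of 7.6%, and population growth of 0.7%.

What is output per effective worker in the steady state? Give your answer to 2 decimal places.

y* = 1.96

In steady state, investment equals break-even investment: s·k^α = (n + g + δ)·k.
Dividing both sides by k: k^(1−α) = s / (n + g + δ).
k^0.62 = 0.31 / (0.007 + 0.020 + 0.076) = 0.31 / 0.103 = 3.0097
k* = 3.0097^(1/0.62) ≈ 5.9131
y* = (k*)^α = 5.9131^0.38 ≈ 1.9647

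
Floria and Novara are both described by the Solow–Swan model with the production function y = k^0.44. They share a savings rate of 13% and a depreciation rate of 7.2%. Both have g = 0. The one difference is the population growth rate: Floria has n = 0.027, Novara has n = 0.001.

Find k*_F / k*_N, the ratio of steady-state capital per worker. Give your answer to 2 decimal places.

Steady-state k* = [s/(n + δ)]^(1/(1−α)), so the ratio is [ (s_F/(n + δ)_F) / (s_N/(n + δ)_N) ]^1.7857.
s_F/(n + δ)_F = 0.13/0.099 = 1.3131; s_N/(n + δ)_N = 0.13/0.073 = 1.7808.
Ratio = (1.3131/1.7808)^1.7857 = 0.7374^1.7857 ≈ 0.5804

ratio ≈ 0.58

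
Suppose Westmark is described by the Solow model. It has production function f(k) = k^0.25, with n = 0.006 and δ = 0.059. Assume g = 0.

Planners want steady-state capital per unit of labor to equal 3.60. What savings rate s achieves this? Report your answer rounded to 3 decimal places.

Steady state requires s·f(k) = (n + δ)·k, i.e. s·k^α = (n + δ)·k.
So s / (n + δ) = (k*)^(1−α) = 3.60^0.75 = 2.6135.
Therefore s = 2.6135 × (n + δ) = 2.6135 × 0.065 = 0.1699.

s ≈ 0.170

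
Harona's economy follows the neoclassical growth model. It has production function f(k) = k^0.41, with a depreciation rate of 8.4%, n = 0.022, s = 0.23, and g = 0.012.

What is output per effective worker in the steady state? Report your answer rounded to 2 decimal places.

At the steady state, Δk = 0, so s·k^α = (n + g + δ)·k.
Rearranging, k^(1−α) = s / (n + g + δ).
k^0.59 = 0.23 / (0.022 + 0.012 + 0.084) = 0.23 / 0.118 = 1.9492
k* = 1.9492^(1/0.59) ≈ 3.0994
y* = (k*)^α = 3.0994^0.41 ≈ 1.5901

y* = 1.59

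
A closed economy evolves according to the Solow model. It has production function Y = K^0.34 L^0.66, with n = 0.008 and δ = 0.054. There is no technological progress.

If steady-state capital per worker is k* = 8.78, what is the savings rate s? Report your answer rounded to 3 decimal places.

In steady state, investment equals break-even investment: s·k^α = (n + δ)·k.
So s / (n + δ) = (k*)^(1−α) = 8.78^0.66 = 4.1948.
Therefore s = 4.1948 × (n + δ) = 4.1948 × 0.062 = 0.2601.

s ≈ 0.260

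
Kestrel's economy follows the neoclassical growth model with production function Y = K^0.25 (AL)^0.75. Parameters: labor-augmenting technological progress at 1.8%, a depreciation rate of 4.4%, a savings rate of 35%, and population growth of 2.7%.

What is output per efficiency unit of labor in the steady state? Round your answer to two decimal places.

At the steady state, Δk = 0, so s·k^α = (n + g + δ)·k.
Dividing both sides by k: k^(1−α) = s / (n + g + δ).
k^0.75 = 0.35 / (0.027 + 0.018 + 0.044) = 0.35 / 0.089 = 3.9326
k* = 3.9326^(1/0.75) ≈ 6.2074
y* = (k*)^α = 6.2074^0.25 ≈ 1.5784

y* ≈ 1.58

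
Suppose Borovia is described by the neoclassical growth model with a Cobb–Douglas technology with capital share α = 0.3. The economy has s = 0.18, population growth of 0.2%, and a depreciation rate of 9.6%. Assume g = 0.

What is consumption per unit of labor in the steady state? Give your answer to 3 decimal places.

c* = 1.064

In steady state, investment equals break-even investment: s·k^α = (n + δ)·k.
Dividing both sides by k: k^(1−α) = s / (n + δ).
k^0.7 = 0.18 / (0.002 + 0.096) = 0.18 / 0.098 = 1.8367
k* = 1.8367^(1/0.7) ≈ 2.3834
y* = (k*)^α = 2.3834^0.3 ≈ 1.2977
c* = (1 − s)·y* = (1 − 0.18) × 1.2977 ≈ 1.0641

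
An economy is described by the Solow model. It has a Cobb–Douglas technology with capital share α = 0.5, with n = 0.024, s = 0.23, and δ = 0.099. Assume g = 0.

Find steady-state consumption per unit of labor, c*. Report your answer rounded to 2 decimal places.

c* = 1.44

In steady state, investment equals break-even investment: s·k^α = (n + δ)·k.
Dividing both sides by k: k^(1−α) = s / (n + δ).
k^0.5 = 0.23 / (0.024 + 0.099) = 0.23 / 0.123 = 1.8699
k* = 1.8699^(1/0.5) ≈ 3.4965
y* = (k*)^α = 3.4965^0.5 ≈ 1.8699
c* = (1 − s)·y* = (1 − 0.23) × 1.8699 ≈ 1.4398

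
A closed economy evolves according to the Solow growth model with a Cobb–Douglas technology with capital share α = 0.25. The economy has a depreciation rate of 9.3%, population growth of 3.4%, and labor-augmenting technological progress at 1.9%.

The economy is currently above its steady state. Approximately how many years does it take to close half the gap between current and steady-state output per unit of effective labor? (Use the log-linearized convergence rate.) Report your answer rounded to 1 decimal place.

t_½ ≈ 6.3 years

Near the steady state the convergence rate is λ = (1 − α)(n + g + δ).
λ = (1 − 0.25) × 0.146 = 0.75 × 0.146 = 0.1095
Half-life = ln 2 / λ = 0.6931 / 0.1095 ≈ 6.33 years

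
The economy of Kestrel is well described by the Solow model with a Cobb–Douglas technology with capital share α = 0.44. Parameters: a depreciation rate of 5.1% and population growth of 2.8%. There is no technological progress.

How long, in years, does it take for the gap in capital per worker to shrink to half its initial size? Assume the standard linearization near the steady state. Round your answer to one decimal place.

Near the steady state the convergence rate is λ = (1 − α)(n + δ).
λ = (1 − 0.44) × 0.079 = 0.56 × 0.079 = 0.04424
Half-life = ln 2 / λ = 0.6931 / 0.04424 ≈ 15.67 years

about 15.7 years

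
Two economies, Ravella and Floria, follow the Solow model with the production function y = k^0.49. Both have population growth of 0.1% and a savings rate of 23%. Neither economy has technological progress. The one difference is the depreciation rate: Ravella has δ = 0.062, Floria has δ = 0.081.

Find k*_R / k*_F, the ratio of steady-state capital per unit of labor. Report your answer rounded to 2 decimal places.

k*_R / k*_F ≈ 1.68

Steady-state k* = [s/(n + δ)]^(1/(1−α)), so the ratio is [ (s_R/(n + δ)_R) / (s_F/(n + δ)_F) ]^1.9608.
s_R/(n + δ)_R = 0.23/0.063 = 3.6508; s_F/(n + δ)_F = 0.23/0.082 = 2.8049.
Ratio = (3.6508/2.8049)^1.9608 = 1.3016^1.9608 ≈ 1.6767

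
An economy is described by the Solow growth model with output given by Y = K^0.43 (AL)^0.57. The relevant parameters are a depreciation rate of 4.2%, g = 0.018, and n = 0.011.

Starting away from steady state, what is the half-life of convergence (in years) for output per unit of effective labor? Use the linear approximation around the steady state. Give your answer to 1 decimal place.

about 17.1 years

Near the steady state the convergence rate is λ = (1 − α)(n + g + δ).
λ = (1 − 0.43) × 0.071 = 0.57 × 0.071 = 0.04047
Half-life = ln 2 / λ = 0.6931 / 0.04047 ≈ 17.13 years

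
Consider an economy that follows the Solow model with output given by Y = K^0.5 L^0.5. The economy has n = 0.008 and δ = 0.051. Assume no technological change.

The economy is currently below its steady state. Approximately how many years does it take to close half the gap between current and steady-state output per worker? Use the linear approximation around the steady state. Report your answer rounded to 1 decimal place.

half-life ≈ 23.5 years

Near the steady state the convergence rate is λ = (1 − α)(n + δ).
λ = (1 − 0.5) × 0.059 = 0.5 × 0.059 = 0.0295
Half-life = ln 2 / λ = 0.6931 / 0.0295 ≈ 23.49 years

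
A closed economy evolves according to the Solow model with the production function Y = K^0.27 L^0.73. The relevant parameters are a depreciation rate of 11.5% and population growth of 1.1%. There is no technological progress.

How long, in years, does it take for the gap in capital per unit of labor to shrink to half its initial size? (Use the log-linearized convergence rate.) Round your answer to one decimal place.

Near the steady state the convergence rate is λ = (1 − α)(n + δ).
λ = (1 − 0.27) × 0.126 = 0.73 × 0.126 = 0.09198
Half-life = ln 2 / λ = 0.6931 / 0.09198 ≈ 7.54 years

about 7.5 years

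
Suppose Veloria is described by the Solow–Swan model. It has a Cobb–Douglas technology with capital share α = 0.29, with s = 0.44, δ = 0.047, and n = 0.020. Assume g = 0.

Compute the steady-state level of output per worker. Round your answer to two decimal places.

In steady state, investment equals break-even investment: s·k^α = (n + δ)·k.
Dividing both sides by k: k^(1−α) = s / (n + δ).
k^0.71 = 0.44 / (0.020 + 0.047) = 0.44 / 0.067 = 6.5672
k* = 6.5672^(1/0.71) ≈ 14.1658
y* = (k*)^α = 14.1658^0.29 ≈ 2.1570

y* ≈ 2.16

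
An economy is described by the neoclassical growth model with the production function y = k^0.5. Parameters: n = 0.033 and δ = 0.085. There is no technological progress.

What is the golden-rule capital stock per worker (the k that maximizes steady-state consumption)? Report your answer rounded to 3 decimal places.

The golden rule sets f'(k) = n + δ, i.e. α·k^(α−1) = n + δ.
So k^(1−α) = α / (n + δ) = 0.5 / 0.118 = 4.2373.
k_gold = 4.2373^(1/0.5) ≈ 17.9547

k_gold ≈ 17.955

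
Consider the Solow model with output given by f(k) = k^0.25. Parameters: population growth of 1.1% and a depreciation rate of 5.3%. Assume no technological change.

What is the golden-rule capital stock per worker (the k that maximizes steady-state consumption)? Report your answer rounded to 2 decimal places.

The golden rule sets f'(k) = n + δ, i.e. α·k^(α−1) = n + δ.
So k^(1−α) = α / (n + δ) = 0.25 / 0.064 = 3.9063.
k_gold = 3.9063^(1/0.75) ≈ 6.1521

k_gold ≈ 6.15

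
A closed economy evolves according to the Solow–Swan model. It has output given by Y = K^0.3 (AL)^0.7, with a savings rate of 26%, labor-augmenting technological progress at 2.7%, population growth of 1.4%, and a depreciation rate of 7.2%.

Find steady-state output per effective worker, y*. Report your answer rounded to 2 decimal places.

Steady state requires s·f(k) = (n + g + δ)·k, i.e. s·k^α = (n + g + δ)·k.
Rearranging, k^(1−α) = s / (n + g + δ).
k^0.7 = 0.26 / (0.014 + 0.027 + 0.072) = 0.26 / 0.113 = 2.3009
k* = 2.3009^(1/0.7) ≈ 3.2885
y* = (k*)^α = 3.2885^0.3 ≈ 1.4292

y* ≈ 1.43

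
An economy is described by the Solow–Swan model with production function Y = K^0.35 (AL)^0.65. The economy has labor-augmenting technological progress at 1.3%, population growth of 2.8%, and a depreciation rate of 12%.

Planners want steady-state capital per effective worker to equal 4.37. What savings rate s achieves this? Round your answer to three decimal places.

At the steady state, Δk = 0, so s·k^α = (n + g + δ)·k.
So s / (n + g + δ) = (k*)^(1−α) = 4.37^0.65 = 2.6080.
Therefore s = 2.6080 × (n + g + δ) = 2.6080 × 0.161 = 0.4199.

s ≈ 0.420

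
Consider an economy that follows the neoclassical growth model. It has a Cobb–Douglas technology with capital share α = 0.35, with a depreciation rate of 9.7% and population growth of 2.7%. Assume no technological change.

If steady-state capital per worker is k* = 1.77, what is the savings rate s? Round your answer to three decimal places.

In steady state, investment equals break-even investment: s·k^α = (n + δ)·k.
So s / (n + δ) = (k*)^(1−α) = 1.77^0.65 = 1.4494.
Therefore s = 1.4494 × (n + δ) = 1.4494 × 0.124 = 0.1797.

s ≈ 0.180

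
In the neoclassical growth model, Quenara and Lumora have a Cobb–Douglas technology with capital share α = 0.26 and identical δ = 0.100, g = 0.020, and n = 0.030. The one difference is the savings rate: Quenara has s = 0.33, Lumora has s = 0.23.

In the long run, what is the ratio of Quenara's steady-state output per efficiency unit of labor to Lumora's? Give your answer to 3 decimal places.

Steady-state y* = [s/(n + g + δ)]^(α/(1−α)), so the ratio is [ (s_Q/(n + g + δ)_Q) / (s_L/(n + g + δ)_L) ]^0.3514.
s_Q/(n + g + δ)_Q = 0.33/0.150 = 2.2000; s_L/(n + g + δ)_L = 0.23/0.150 = 1.5333.
Ratio = (2.2000/1.5333)^0.3514 = 1.4348^0.3514 ≈ 1.1353

y*_Q / y*_L ≈ 1.135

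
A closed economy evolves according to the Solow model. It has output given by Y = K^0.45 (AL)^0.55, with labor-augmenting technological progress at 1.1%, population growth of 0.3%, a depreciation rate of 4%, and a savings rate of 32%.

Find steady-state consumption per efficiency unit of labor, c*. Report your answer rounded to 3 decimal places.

In steady state, investment equals break-even investment: s·k^α = (n + g + δ)·k.
Dividing both sides by k: k^(1−α) = s / (n + g + δ).
k^0.55 = 0.32 / (0.003 + 0.011 + 0.040) = 0.32 / 0.054 = 5.9259
k* = 5.9259^(1/0.55) ≈ 25.4102
y* = (k*)^α = 25.4102^0.45 ≈ 4.2880
c* = (1 − s)·y* = (1 − 0.32) × 4.2880 ≈ 2.9158

c* ≈ 2.916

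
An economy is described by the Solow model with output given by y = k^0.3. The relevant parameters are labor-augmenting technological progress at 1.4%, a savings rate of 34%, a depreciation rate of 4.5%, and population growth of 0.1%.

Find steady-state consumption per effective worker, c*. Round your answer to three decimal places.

At the steady state, Δk = 0, so s·k^α = (n + g + δ)·k.
Dividing both sides by k: k^(1−α) = s / (n + g + δ).
k^0.7 = 0.34 / (0.001 + 0.014 + 0.045) = 0.34 / 0.060 = 5.6667
k* = 5.6667^(1/0.7) ≈ 11.9175
y* = (k*)^α = 11.9175^0.3 ≈ 2.1031
c* = (1 − s)·y* = (1 − 0.34) × 2.1031 ≈ 1.3880

c* ≈ 1.388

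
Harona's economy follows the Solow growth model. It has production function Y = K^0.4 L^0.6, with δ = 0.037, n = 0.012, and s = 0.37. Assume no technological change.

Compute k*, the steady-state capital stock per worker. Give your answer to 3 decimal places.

In steady state, investment equals break-even investment: s·k^α = (n + δ)·k.
Dividing both sides by k: k^(1−α) = s / (n + δ).
k^0.6 = 0.37 / (0.012 + 0.037) = 0.37 / 0.049 = 7.5510
k* = 7.5510^(1/0.6) ≈ 29.0630

k* = 29.063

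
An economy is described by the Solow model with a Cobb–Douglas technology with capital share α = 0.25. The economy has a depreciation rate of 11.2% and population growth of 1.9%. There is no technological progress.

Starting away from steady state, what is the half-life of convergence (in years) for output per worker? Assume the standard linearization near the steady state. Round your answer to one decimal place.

about 7.1 years

Near the steady state the convergence rate is λ = (1 − α)(n + δ).
λ = (1 − 0.25) × 0.131 = 0.75 × 0.131 = 0.09825
Half-life = ln 2 / λ = 0.6931 / 0.09825 ≈ 7.05 years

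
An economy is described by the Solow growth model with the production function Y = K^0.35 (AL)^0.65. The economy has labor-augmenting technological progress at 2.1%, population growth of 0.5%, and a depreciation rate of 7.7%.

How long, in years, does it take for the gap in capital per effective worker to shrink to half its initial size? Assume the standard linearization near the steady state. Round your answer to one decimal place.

Near the steady state the convergence rate is λ = (1 − α)(n + g + δ).
λ = (1 − 0.35) × 0.103 = 0.65 × 0.103 = 0.06695
Half-life = ln 2 / λ = 0.6931 / 0.06695 ≈ 10.35 years

t_½ ≈ 10.4 years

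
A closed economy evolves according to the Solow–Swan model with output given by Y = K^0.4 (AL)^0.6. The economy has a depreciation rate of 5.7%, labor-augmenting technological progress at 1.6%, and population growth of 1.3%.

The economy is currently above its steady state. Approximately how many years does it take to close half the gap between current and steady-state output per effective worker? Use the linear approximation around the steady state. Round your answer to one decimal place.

t_½ ≈ 13.4 years

Near the steady state the convergence rate is λ = (1 − α)(n + g + δ).
λ = (1 − 0.4) × 0.086 = 0.6 × 0.086 = 0.0516
Half-life = ln 2 / λ = 0.6931 / 0.0516 ≈ 13.43 years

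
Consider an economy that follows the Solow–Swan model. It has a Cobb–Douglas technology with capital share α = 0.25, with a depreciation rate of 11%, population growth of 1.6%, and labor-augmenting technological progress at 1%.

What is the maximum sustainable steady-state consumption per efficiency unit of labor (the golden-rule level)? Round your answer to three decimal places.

At the golden rule, f'(k) = n + g + δ, so α·k^(α−1) = n + g + δ and k_gold = (α/(n + g + δ))^(1/(1−α)).
k_gold = (0.25/0.136)^(1/0.75) = 1.8382^1.3333 ≈ 2.2517
c_gold = f(k_gold) − (n + g + δ)·k_gold = 1.2250 − 0.136×2.2517 ≈ 0.9188

c_gold ≈ 0.919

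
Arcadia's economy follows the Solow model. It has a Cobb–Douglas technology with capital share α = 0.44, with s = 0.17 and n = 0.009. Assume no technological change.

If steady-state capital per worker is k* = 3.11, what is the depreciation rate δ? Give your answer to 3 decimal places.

At the steady state, Δk = 0, so s·k^α = (n + δ)·k.
So s / (n + δ) = (k*)^(1−α) = 3.11^0.56 = 1.8878.
Therefore n + δ = s / 1.8878 = 0.17 / 1.8878 = 0.0901, so δ = 0.0901 − 0.009 = 0.0811.

δ ≈ 0.081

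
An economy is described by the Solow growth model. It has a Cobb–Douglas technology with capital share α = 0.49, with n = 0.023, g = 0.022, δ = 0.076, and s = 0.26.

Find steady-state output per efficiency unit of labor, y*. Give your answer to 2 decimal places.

y* ≈ 2.09

At the steady state, Δk = 0, so s·k^α = (n + g + δ)·k.
Dividing both sides by k: k^(1−α) = s / (n + g + δ).
k^0.51 = 0.26 / (0.023 + 0.022 + 0.076) = 0.26 / 0.121 = 2.1488
k* = 2.1488^(1/0.51) ≈ 4.4809
y* = (k*)^α = 4.4809^0.49 ≈ 2.0853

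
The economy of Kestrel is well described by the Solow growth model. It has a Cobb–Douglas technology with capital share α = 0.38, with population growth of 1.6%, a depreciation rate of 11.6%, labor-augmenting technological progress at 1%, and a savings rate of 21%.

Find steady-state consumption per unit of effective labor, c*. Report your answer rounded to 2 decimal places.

Steady state requires s·f(k) = (n + g + δ)·k, i.e. s·k^α = (n + g + δ)·k.
Dividing both sides by k: k^(1−α) = s / (n + g + δ).
k^0.62 = 0.21 / (0.016 + 0.010 + 0.116) = 0.21 / 0.142 = 1.4789
k* = 1.4789^(1/0.62) ≈ 1.8797
y* = (k*)^α = 1.8797^0.38 ≈ 1.2710
c* = (1 − s)·y* = (1 − 0.21) × 1.2710 ≈ 1.0041

c* = 1.00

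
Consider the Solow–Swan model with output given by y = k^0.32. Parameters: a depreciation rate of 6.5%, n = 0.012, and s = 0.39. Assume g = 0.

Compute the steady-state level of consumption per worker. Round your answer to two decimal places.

c* ≈ 1.31

At the steady state, Δk = 0, so s·k^α = (n + δ)·k.
Dividing both sides by k: k^(1−α) = s / (n + δ).
k^0.68 = 0.39 / (0.012 + 0.065) = 0.39 / 0.077 = 5.0649
k* = 5.0649^(1/0.68) ≈ 10.8676
y* = (k*)^α = 10.8676^0.32 ≈ 2.1457
c* = (1 − s)·y* = (1 − 0.39) × 2.1457 ≈ 1.3089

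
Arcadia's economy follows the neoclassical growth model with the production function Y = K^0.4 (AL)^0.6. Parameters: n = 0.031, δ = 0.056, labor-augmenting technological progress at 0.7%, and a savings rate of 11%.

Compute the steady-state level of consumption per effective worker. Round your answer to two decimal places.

c* = 0.99

At the steady state, Δk = 0, so s·k^α = (n + g + δ)·k.
Rearranging, k^(1−α) = s / (n + g + δ).
k^0.6 = 0.11 / (0.031 + 0.007 + 0.056) = 0.11 / 0.094 = 1.1702
k* = 1.1702^(1/0.6) ≈ 1.2995
y* = (k*)^α = 1.2995^0.4 ≈ 1.1105
c* = (1 − s)·y* = (1 − 0.11) × 1.1105 ≈ 0.9883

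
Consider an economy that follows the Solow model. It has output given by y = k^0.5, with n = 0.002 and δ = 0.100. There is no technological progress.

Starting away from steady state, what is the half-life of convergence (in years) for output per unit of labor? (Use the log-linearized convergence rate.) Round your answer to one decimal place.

about 13.6 years

Near the steady state the convergence rate is λ = (1 − α)(n + δ).
λ = (1 − 0.5) × 0.102 = 0.5 × 0.102 = 0.0510
Half-life = ln 2 / λ = 0.6931 / 0.0510 ≈ 13.59 years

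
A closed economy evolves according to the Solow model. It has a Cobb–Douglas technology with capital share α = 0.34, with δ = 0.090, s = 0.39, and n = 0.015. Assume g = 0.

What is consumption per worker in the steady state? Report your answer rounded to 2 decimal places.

c* = 1.20

Steady state requires s·f(k) = (n + δ)·k, i.e. s·k^α = (n + δ)·k.
Rearranging, k^(1−α) = s / (n + δ).
k^0.66 = 0.39 / (0.015 + 0.090) = 0.39 / 0.105 = 3.7143
k* = 3.7143^(1/0.66) ≈ 7.3021
y* = (k*)^α = 7.3021^0.34 ≈ 1.9659
c* = (1 − s)·y* = (1 − 0.39) × 1.9659 ≈ 1.1992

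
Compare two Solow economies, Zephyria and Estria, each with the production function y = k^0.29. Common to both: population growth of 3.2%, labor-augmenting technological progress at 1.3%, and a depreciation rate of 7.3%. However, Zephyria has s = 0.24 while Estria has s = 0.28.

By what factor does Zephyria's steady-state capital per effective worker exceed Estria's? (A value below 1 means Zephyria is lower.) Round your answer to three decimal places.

ratio ≈ 0.805

Steady-state k* = [s/(n + g + δ)]^(1/(1−α)), so the ratio is [ (s_Z/(n + g + δ)_Z) / (s_E/(n + g + δ)_E) ]^1.4085.
s_Z/(n + g + δ)_Z = 0.24/0.118 = 2.0339; s_E/(n + g + δ)_E = 0.28/0.118 = 2.3729.
Ratio = (2.0339/2.3729)^1.4085 = 0.8571^1.4085 ≈ 0.8048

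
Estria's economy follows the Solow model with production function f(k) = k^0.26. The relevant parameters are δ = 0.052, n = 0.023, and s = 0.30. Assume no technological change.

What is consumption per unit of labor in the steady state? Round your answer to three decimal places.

c* = 1.139

In steady state, investment equals break-even investment: s·k^α = (n + δ)·k.
Rearranging, k^(1−α) = s / (n + δ).
k^0.74 = 0.30 / (0.023 + 0.052) = 0.30 / 0.075 = 4.0000
k* = 4.0000^(1/0.74) ≈ 6.5102
y* = (k*)^α = 6.5102^0.26 ≈ 1.6276
c* = (1 − s)·y* = (1 − 0.30) × 1.6276 ≈ 1.1393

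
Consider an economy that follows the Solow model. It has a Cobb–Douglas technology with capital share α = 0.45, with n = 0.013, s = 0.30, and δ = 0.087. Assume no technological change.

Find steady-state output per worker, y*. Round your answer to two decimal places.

y* ≈ 2.46

Steady state requires s·f(k) = (n + δ)·k, i.e. s·k^α = (n + δ)·k.
Dividing both sides by k: k^(1−α) = s / (n + δ).
k^0.55 = 0.30 / (0.013 + 0.087) = 0.30 / 0.100 = 3.0000
k* = 3.0000^(1/0.55) ≈ 7.3704
y* = (k*)^α = 7.3704^0.45 ≈ 2.4568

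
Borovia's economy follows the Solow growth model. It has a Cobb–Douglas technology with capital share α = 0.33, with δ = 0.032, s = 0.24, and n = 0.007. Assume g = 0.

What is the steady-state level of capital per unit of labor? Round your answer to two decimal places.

k* = 15.06

Steady state requires s·f(k) = (n + δ)·k, i.e. s·k^α = (n + δ)·k.
Rearranging, k^(1−α) = s / (n + δ).
k^0.67 = 0.24 / (0.007 + 0.032) = 0.24 / 0.039 = 6.1538
k* = 6.1538^(1/0.67) ≈ 15.0600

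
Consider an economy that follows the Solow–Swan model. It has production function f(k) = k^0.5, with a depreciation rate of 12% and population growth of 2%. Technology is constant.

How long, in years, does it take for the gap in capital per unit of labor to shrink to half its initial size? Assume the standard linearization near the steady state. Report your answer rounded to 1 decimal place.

Near the steady state the convergence rate is λ = (1 − α)(n + δ).
λ = (1 − 0.5) × 0.140 = 0.5 × 0.140 = 0.0700
Half-life = ln 2 / λ = 0.6931 / 0.0700 ≈ 9.90 years

t_½ ≈ 9.9 years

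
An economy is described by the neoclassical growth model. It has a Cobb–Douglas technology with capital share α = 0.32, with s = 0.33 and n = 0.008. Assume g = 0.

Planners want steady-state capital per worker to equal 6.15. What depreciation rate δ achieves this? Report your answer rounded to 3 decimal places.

At the steady state, Δk = 0, so s·k^α = (n + δ)·k.
So s / (n + δ) = (k*)^(1−α) = 6.15^0.68 = 3.4390.
Therefore n + δ = s / 3.4390 = 0.33 / 3.4390 = 0.0960, so δ = 0.0960 − 0.008 = 0.0880.

δ ≈ 0.088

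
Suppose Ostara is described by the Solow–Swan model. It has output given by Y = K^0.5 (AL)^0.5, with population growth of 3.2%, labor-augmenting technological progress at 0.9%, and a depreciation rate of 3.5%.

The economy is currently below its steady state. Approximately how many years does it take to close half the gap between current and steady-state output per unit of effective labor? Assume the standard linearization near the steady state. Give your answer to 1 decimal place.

t_½ ≈ 18.2 years

Near the steady state the convergence rate is λ = (1 − α)(n + g + δ).
λ = (1 − 0.5) × 0.076 = 0.5 × 0.076 = 0.0380
Half-life = ln 2 / λ = 0.6931 / 0.0380 ≈ 18.24 years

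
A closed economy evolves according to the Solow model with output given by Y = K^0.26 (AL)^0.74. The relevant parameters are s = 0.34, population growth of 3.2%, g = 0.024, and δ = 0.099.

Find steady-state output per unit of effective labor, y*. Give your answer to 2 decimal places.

y* ≈ 1.32

In steady state, investment equals break-even investment: s·k^α = (n + g + δ)·k.
Dividing both sides by k: k^(1−α) = s / (n + g + δ).
k^0.74 = 0.34 / (0.032 + 0.024 + 0.099) = 0.34 / 0.155 = 2.1935
k* = 2.1935^(1/0.74) ≈ 2.8907
y* = (k*)^α = 2.8907^0.26 ≈ 1.3178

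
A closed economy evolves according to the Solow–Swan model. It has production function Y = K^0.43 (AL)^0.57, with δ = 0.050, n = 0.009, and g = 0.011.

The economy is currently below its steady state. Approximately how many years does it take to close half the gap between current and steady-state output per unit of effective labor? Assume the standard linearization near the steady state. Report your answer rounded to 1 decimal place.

Near the steady state the convergence rate is λ = (1 − α)(n + g + δ).
λ = (1 − 0.43) × 0.070 = 0.57 × 0.070 = 0.0399
Half-life = ln 2 / λ = 0.6931 / 0.0399 ≈ 17.37 years

half-life ≈ 17.4 years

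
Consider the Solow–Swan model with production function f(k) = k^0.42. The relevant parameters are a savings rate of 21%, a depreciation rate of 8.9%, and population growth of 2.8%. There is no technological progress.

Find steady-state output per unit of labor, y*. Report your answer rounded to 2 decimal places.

y* ≈ 1.53

At the steady state, Δk = 0, so s·k^α = (n + δ)·k.
Rearranging, k^(1−α) = s / (n + δ).
k^0.58 = 0.21 / (0.028 + 0.089) = 0.21 / 0.117 = 1.7949
k* = 1.7949^(1/0.58) ≈ 2.7416
y* = (k*)^α = 2.7416^0.42 ≈ 1.5274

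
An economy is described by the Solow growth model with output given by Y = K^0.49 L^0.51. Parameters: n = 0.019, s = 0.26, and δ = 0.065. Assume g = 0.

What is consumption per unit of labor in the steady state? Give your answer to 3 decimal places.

c* = 2.191

Steady state requires s·f(k) = (n + δ)·k, i.e. s·k^α = (n + δ)·k.
Rearranging, k^(1−α) = s / (n + δ).
k^0.51 = 0.26 / (0.019 + 0.065) = 0.26 / 0.084 = 3.0952
k* = 3.0952^(1/0.51) ≈ 9.1650
y* = (k*)^α = 9.1650^0.49 ≈ 2.9610
c* = (1 − s)·y* = (1 − 0.26) × 2.9610 ≈ 2.1911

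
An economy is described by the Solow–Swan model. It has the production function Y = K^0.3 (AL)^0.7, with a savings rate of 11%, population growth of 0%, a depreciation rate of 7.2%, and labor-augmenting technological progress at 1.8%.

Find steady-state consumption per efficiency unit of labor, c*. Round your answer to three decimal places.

In steady state, investment equals break-even investment: s·k^α = (n + g + δ)·k.
Dividing both sides by k: k^(1−α) = s / (n + g + δ).
k^0.7 = 0.11 / (0.000 + 0.018 + 0.072) = 0.11 / 0.090 = 1.2222
k* = 1.2222^(1/0.7) ≈ 1.3320
y* = (k*)^α = 1.3320^0.3 ≈ 1.0898
c* = (1 − s)·y* = (1 − 0.11) × 1.0898 ≈ 0.9699

c* ≈ 0.970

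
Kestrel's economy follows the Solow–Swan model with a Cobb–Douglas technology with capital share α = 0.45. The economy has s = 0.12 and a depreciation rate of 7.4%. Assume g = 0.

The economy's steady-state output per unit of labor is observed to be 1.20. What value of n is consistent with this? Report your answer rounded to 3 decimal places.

In steady state, investment equals break-even investment: s·k^α = (n + δ)·k.
Since y* = [s/(n + δ)]^(α/(1−α)), we have s/(n + δ) = (y*)^((1−α)/α) = 1.20^1.2222 = 1.2496.
Therefore n + δ = s / 1.2496 = 0.12 / 1.2496 = 0.0960, so n = 0.0960 − 0.074 = 0.0220.

n ≈ 0.022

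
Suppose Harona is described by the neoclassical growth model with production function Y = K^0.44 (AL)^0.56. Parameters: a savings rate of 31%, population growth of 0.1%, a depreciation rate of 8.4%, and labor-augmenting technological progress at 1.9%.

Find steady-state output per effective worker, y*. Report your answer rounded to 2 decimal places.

y* ≈ 2.36

In steady state, investment equals break-even investment: s·k^α = (n + g + δ)·k.
Rearranging, k^(1−α) = s / (n + g + δ).
k^0.56 = 0.31 / (0.001 + 0.019 + 0.084) = 0.31 / 0.104 = 2.9808
k* = 2.9808^(1/0.56) ≈ 7.0311
y* = (k*)^α = 7.0311^0.44 ≈ 2.3588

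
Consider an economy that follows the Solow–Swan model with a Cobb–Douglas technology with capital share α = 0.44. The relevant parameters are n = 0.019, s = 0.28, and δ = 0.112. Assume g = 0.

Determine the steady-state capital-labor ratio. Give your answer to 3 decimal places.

k* ≈ 3.882

At the steady state, Δk = 0, so s·k^α = (n + δ)·k.
Dividing both sides by k: k^(1−α) = s / (n + δ).
k^0.56 = 0.28 / (0.019 + 0.112) = 0.28 / 0.131 = 2.1374
k* = 2.1374^(1/0.56) ≈ 3.8822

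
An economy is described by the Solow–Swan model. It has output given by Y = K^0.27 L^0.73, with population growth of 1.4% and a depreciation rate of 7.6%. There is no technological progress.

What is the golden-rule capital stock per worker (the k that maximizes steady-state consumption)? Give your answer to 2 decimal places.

k_gold ≈ 4.50

The golden rule sets f'(k) = n + δ, i.e. α·k^(α−1) = n + δ.
So k^(1−α) = α / (n + δ) = 0.27 / 0.090 = 3.0000.
k_gold = 3.0000^(1/0.73) ≈ 4.5039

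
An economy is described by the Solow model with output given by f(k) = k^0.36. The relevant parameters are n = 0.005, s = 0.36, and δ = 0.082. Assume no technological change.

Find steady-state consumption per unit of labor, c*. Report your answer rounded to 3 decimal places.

In steady state, investment equals break-even investment: s·k^α = (n + δ)·k.
Dividing both sides by k: k^(1−α) = s / (n + δ).
k^0.64 = 0.36 / (0.005 + 0.082) = 0.36 / 0.087 = 4.1379
k* = 4.1379^(1/0.64) ≈ 9.1985
y* = (k*)^α = 9.1985^0.36 ≈ 2.2230
c* = (1 − s)·y* = (1 − 0.36) × 2.2230 ≈ 1.4227

c* ≈ 1.423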